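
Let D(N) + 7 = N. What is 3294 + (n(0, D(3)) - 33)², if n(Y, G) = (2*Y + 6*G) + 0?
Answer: 6543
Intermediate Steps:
D(N) = -7 + N
n(Y, G) = 2*Y + 6*G
3294 + (n(0, D(3)) - 33)² = 3294 + ((2*0 + 6*(-7 + 3)) - 33)² = 3294 + ((0 + 6*(-4)) - 33)² = 3294 + ((0 - 24) - 33)² = 3294 + (-24 - 33)² = 3294 + (-57)² = 3294 + 3249 = 6543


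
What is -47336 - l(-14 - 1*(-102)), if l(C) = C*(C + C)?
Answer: -62824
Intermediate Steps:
l(C) = 2*C² (l(C) = C*(2*C) = 2*C²)
-47336 - l(-14 - 1*(-102)) = -47336 - 2*(-14 - 1*(-102))² = -47336 - 2*(-14 + 102)² = -47336 - 2*88² = -47336 - 2*7744 = -47336 - 1*15488 = -47336 - 15488 = -62824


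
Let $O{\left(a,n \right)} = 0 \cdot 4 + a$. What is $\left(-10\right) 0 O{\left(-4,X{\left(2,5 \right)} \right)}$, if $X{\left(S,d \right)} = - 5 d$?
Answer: $0$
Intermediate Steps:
$O{\left(a,n \right)} = a$ ($O{\left(a,n \right)} = 0 + a = a$)
$\left(-10\right) 0 O{\left(-4,X{\left(2,5 \right)} \right)} = \left(-10\right) 0 \left(-4\right) = 0 \left(-4\right) = 0$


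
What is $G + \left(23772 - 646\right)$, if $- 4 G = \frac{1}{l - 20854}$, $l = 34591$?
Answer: $\frac{1270727447}{54948} \approx 23126.0$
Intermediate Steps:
$G = - \frac{1}{54948}$ ($G = - \frac{1}{4 \left(34591 - 20854\right)} = - \frac{1}{4 \cdot 13737} = \left(- \frac{1}{4}\right) \frac{1}{13737} = - \frac{1}{54948} \approx -1.8199 \cdot 10^{-5}$)
$G + \left(23772 - 646\right) = - \frac{1}{54948} + \left(23772 - 646\right) = - \frac{1}{54948} + 23126 = \frac{1270727447}{54948}$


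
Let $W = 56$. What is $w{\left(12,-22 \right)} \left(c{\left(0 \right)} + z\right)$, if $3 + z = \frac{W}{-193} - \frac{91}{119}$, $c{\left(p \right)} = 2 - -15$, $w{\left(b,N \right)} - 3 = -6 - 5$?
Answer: $- \frac{339784}{3281} \approx -103.56$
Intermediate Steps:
$w{\left(b,N \right)} = -8$ ($w{\left(b,N \right)} = 3 - 11 = -8$)
$c{\left(p \right)} = 17$ ($c{\left(p \right)} = 2 + 15 = 17$)
$z = - \frac{13304}{3281}$ ($z = -3 + \left(\frac{56}{-193} - \frac{91}{119}\right) = -3 + \left(56 \left(- \frac{1}{193}\right) - \frac{13}{17}\right) = -3 - \frac{3461}{3281} = - \frac{13304}{3281} \approx -4.0549$)
$w{\left(12,-22 \right)} \left(c{\left(0 \right)} + z\right) = - 8 \left(17 - \frac{13304}{3281}\right) = \left(-8\right) \frac{42473}{3281} = - \frac{339784}{3281}$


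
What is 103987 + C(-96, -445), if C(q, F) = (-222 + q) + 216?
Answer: 103885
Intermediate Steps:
C(q, F) = -6 + q
103987 + C(-96, -445) = 103987 + (-6 - 96) = 103987 - 102 = 103885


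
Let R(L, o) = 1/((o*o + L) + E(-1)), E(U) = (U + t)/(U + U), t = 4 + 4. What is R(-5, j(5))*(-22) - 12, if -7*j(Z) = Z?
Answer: -7240/783 ≈ -9.2465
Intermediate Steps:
t = 8
j(Z) = -Z/7
E(U) = (8 + U)/(2*U) (E(U) = (U + 8)/(U + U) = (8 + U)/((2*U)) = (8 + U)*(1/(2*U)) = (8 + U)/(2*U))
R(L, o) = 1/(-7/2 + L + o**2) (R(L, o) = 1/((o*o + L) + (1/2)*(8 - 1)/(-1)) = 1/((o**2 + L) + (1/2)*(-1)*7) = 1/((L + o**2) - 7/2) = 1/(-7/2 + L + o**2))
R(-5, j(5))*(-22) - 12 = (2/(-7 + 2*(-5) + 2*(-1/7*5)**2))*(-22) - 12 = (2/(-7 - 10 + 2*(-5/7)**2))*(-22) - 12 = (2/(-7 - 10 + 2*(25/49)))*(-22) - 12 = (2/(-7 - 10 + 50/49))*(-22) - 12 = (2/(-783/49))*(-22) - 12 = (2*(-49/783))*(-22) - 12 = -98/783*(-22) - 12 = 2156/783 - 12 = -7240/783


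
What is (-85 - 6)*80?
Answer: -7280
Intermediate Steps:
(-85 - 6)*80 = -91*80 = -7280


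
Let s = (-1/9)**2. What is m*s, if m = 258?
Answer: 86/27 ≈ 3.1852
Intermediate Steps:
s = 1/81 (s = (-1*1/9)**2 = (-1/9)**2 = 1/81 ≈ 0.012346)
m*s = 258*(1/81) = 86/27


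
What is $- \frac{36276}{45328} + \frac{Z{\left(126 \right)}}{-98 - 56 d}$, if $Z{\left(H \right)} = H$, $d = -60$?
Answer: $- \frac{2011089}{2640356} \approx -0.76167$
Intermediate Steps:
$- \frac{36276}{45328} + \frac{Z{\left(126 \right)}}{-98 - 56 d} = - \frac{36276}{45328} + \frac{126}{-98 - -3360} = \left(-36276\right) \frac{1}{45328} + \frac{126}{-98 + 3360} = - \frac{9069}{11332} + \frac{126}{3262} = - \frac{9069}{11332} + 126 \cdot \frac{1}{3262} = - \frac{9069}{11332} + \frac{9}{233} = - \frac{2011089}{2640356}$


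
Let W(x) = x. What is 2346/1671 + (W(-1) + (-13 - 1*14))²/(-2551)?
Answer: 1558194/1420907 ≈ 1.0966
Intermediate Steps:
2346/1671 + (W(-1) + (-13 - 1*14))²/(-2551) = 2346/1671 + (-1 + (-13 - 1*14))²/(-2551) = 2346*(1/1671) + (-1 + (-13 - 14))²*(-1/2551) = 782/557 + (-1 - 27)²*(-1/2551) = 782/557 + (-28)²*(-1/2551) = 782/557 + 784*(-1/2551) = 782/557 - 784/2551 = 1558194/1420907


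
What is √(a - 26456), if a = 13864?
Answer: 4*I*√787 ≈ 112.21*I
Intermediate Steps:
√(a - 26456) = √(13864 - 26456) = √(-12592) = 4*I*√787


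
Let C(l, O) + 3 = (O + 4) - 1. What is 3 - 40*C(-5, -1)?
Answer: 43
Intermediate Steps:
C(l, O) = O (C(l, O) = -3 + ((O + 4) - 1) = -3 + ((4 + O) - 1) = -3 + (3 + O) = O)
3 - 40*C(-5, -1) = 3 - 40*(-1) = 3 + 40 = 43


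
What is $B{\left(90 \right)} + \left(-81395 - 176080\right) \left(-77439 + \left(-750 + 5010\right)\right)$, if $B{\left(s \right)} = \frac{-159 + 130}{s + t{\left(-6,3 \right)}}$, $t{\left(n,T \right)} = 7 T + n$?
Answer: $\frac{1978385117596}{105} \approx 1.8842 \cdot 10^{10}$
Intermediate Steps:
$t{\left(n,T \right)} = n + 7 T$
$B{\left(s \right)} = - \frac{29}{15 + s}$ ($B{\left(s \right)} = \frac{-159 + 130}{s + \left(-6 + 7 \cdot 3\right)} = - \frac{29}{s + \left(-6 + 21\right)} = - \frac{29}{s + 15} = - \frac{29}{15 + s}$)
$B{\left(90 \right)} + \left(-81395 - 176080\right) \left(-77439 + \left(-750 + 5010\right)\right) = - \frac{29}{15 + 90} + \left(-81395 - 176080\right) \left(-77439 + \left(-750 + 5010\right)\right) = - \frac{29}{105} - 257475 \left(-77439 + 4260\right) = \left(-29\right) \frac{1}{105} - -18841763025 = - \frac{29}{105} + 18841763025 = \frac{1978385117596}{105}$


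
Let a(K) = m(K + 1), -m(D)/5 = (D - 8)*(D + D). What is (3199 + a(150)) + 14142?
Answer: -198589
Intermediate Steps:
m(D) = -10*D*(-8 + D) (m(D) = -5*(D - 8)*(D + D) = -5*(-8 + D)*2*D = -10*D*(-8 + D))
a(K) = 10*(1 + K)*(7 - K) (a(K) = 10*(K + 1)*(8 - (K + 1)) = 10*(1 + K)*(8 - (1 + K)) = 10*(1 + K)*(8 + (-1 - K)) = 10*(1 + K)*(7 - K))
(3199 + a(150)) + 14142 = (3199 - 10*(1 + 150)*(-7 + 150)) + 14142 = (3199 - 10*151*143) + 14142 = (3199 - 215930) + 14142 = -212731 + 14142 = -198589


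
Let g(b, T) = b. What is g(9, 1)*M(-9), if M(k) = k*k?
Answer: 729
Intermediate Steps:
M(k) = k²
g(9, 1)*M(-9) = 9*(-9)² = 9*81 = 729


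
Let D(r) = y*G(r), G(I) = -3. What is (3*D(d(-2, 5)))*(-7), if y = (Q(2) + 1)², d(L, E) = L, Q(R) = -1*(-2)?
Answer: 567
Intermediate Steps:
Q(R) = 2
y = 9 (y = (2 + 1)² = 3² = 9)
D(r) = -27 (D(r) = 9*(-3) = -27)
(3*D(d(-2, 5)))*(-7) = (3*(-27))*(-7) = -81*(-7) = 567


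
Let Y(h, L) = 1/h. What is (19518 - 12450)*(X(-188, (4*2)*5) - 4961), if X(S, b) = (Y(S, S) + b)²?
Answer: -209930596041/8836 ≈ -2.3759e+7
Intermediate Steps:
Y(h, L) = 1/h
X(S, b) = (b + 1/S)² (X(S, b) = (1/S + b)² = (b + 1/S)²)
(19518 - 12450)*(X(-188, (4*2)*5) - 4961) = (19518 - 12450)*((1 - 188*4*2*5)²/(-188)² - 4961) = 7068*((1 - 1504*5)²/35344 - 4961) = 7068*((1 - 188*40)²/35344 - 4961) = 7068*((1 - 7520)²/35344 - 4961) = 7068*((1/35344)*(-7519)² - 4961) = 7068*((1/35344)*56535361 - 4961) = 7068*(56535361/35344 - 4961) = 7068*(-118806223/35344) = -209930596041/8836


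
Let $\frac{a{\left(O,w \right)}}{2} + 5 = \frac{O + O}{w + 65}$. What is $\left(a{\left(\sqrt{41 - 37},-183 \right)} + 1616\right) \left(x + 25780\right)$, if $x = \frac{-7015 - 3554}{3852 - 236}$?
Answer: $\frac{74844398875}{1808} \approx 4.1396 \cdot 10^{7}$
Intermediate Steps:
$a{\left(O,w \right)} = -10 + \frac{4 O}{65 + w}$ ($a{\left(O,w \right)} = -10 + 2 \frac{O + O}{w + 65} = -10 + 2 \frac{2 O}{65 + w} = -10 + \frac{4 O}{65 + w}$)
$x = - \frac{10569}{3616} \approx -2.9228$
$\left(a{\left(\sqrt{41 - 37},-183 \right)} + 1616\right) \left(x + 25780\right) = \left(\frac{2 \left(-325 - -915 + 2 \sqrt{41 - 37}\right)}{65 - 183} + 1616\right) \left(- \frac{10569}{3616} + 25780\right) = \left(\frac{2 \left(-325 + 915 + 2 \sqrt{4}\right)}{-118} + 1616\right) \frac{93209911}{3616} = \left(2 \left(- \frac{1}{118}\right) \left(-325 + 915 + 2 \cdot 2\right) + 1616\right) \frac{93209911}{3616} = \left(2 \left(- \frac{1}{118}\right) \left(-325 + 915 + 4\right) + 1616\right) \frac{93209911}{3616} = \left(2 \left(- \frac{1}{118}\right) 594 + 1616\right) \frac{93209911}{3616} = \left(- \frac{594}{59} + 1616\right) \frac{93209911}{3616} = \frac{94750}{59} \cdot \frac{93209911}{3616} = \frac{74844398875}{1808}$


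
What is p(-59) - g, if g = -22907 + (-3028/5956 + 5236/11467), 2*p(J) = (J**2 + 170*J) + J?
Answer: 334709622004/17074363 ≈ 19603.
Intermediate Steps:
p(J) = J**2/2 + 171*J/2 (p(J) = ((J**2 + 170*J) + J)/2 = (J**2 + 171*J)/2 = J**2/2 + 171*J/2)
g = -391123317356/17074363 (g = -22907 + (-3028*1/5956 + 5236*(1/11467)) = -22907 + (-757/1489 + 5236/11467) = -22907 - 884115/17074363 = -391123317356/17074363 ≈ -22907.)
p(-59) - g = (1/2)*(-59)*(171 - 59) - 1*(-391123317356/17074363) = (1/2)*(-59)*112 + 391123317356/17074363 = -3304 + 391123317356/17074363 = 334709622004/17074363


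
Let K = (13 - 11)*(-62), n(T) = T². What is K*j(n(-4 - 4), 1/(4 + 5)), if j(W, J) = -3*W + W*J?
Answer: 206336/9 ≈ 22926.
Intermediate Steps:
j(W, J) = -3*W + J*W
K = -124 (K = 2*(-62) = -124)
K*j(n(-4 - 4), 1/(4 + 5)) = -124*(-4 - 4)²*(-3 + 1/(4 + 5)) = -124*(-8)²*(-3 + 1/9) = -7936*(-3 + ⅑) = -7936*(-26)/9 = -124*(-1664/9) = 206336/9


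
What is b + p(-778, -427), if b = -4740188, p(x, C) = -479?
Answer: -4740667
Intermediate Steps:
b + p(-778, -427) = -4740188 - 479 = -4740667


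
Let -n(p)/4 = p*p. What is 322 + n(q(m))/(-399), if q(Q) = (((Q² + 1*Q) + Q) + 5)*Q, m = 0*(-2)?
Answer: 322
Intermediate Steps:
m = 0
q(Q) = Q*(5 + Q² + 2*Q) (q(Q) = (((Q² + Q) + Q) + 5)*Q = (((Q + Q²) + Q) + 5)*Q = ((Q² + 2*Q) + 5)*Q = (5 + Q² + 2*Q)*Q = Q*(5 + Q² + 2*Q))
n(p) = -4*p² (n(p) = -4*p*p = -4*p²)
322 + n(q(m))/(-399) = 322 - 4*(0*(5 + 0² + 2*0))²/(-399) = 322 - 4*(0*(5 + 0 + 0))²*(-1/399) = 322 - 4*(0*5)²*(-1/399) = 322 - 4*0²*(-1/399) = 322 - 4*0*(-1/399) = 322 + 0*(-1/399) = 322 + 0 = 322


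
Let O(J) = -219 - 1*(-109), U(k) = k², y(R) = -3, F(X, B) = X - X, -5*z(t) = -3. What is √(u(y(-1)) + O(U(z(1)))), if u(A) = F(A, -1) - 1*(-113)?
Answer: √3 ≈ 1.7320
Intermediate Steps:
z(t) = ⅗ (z(t) = -⅕*(-3) = ⅗)
F(X, B) = 0
u(A) = 113 (u(A) = 0 - 1*(-113) = 0 + 113 = 113)
O(J) = -110 (O(J) = -219 + 109 = -110)
√(u(y(-1)) + O(U(z(1)))) = √(113 - 110) = √3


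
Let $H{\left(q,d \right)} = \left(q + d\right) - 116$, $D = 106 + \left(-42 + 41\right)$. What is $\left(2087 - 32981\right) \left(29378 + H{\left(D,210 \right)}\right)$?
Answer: $-913751838$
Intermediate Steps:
$D = 105$ ($D = 106 - 1 = 105$)
$H{\left(q,d \right)} = -116 + d + q$ ($H{\left(q,d \right)} = \left(d + q\right) - 116 = -116 + d + q$)
$\left(2087 - 32981\right) \left(29378 + H{\left(D,210 \right)}\right) = \left(2087 - 32981\right) \left(29378 + \left(-116 + 210 + 105\right)\right) = - 30894 \left(29378 + 199\right) = \left(-30894\right) 29577 = -913751838$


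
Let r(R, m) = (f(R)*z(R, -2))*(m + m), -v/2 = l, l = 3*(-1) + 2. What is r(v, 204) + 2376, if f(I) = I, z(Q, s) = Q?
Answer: 4008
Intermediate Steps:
l = -1 (l = -3 + 2 = -1)
v = 2 (v = -2*(-1) = 2)
r(R, m) = 2*m*R² (r(R, m) = (R*R)*(m + m) = R²*(2*m) = 2*m*R²)
r(v, 204) + 2376 = 2*204*2² + 2376 = 2*204*4 + 2376 = 1632 + 2376 = 4008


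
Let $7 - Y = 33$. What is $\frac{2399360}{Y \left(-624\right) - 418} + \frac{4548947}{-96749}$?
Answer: $\frac{80117512179}{764607347} \approx 104.78$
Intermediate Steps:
$Y = -26$ ($Y = 7 - 33 = -26$)
$\frac{2399360}{Y \left(-624\right) - 418} + \frac{4548947}{-96749} = \frac{2399360}{\left(-26\right) \left(-624\right) - 418} + \frac{4548947}{-96749} = \frac{2399360}{16224 - 418} + 4548947 \left(- \frac{1}{96749}\right) = \frac{2399360}{15806} - \frac{4548947}{96749} = 2399360 \cdot \frac{1}{15806} - \frac{4548947}{96749} = \frac{1199680}{7903} - \frac{4548947}{96749} = \frac{80117512179}{764607347}$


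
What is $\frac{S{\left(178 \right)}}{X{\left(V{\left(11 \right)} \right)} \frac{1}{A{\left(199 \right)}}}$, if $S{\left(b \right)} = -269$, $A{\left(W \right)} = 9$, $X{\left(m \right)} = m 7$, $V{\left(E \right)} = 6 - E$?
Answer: $\frac{2421}{35} \approx 69.171$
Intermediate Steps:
$X{\left(m \right)} = 7 m$
$\frac{S{\left(178 \right)}}{X{\left(V{\left(11 \right)} \right)} \frac{1}{A{\left(199 \right)}}} = - \frac{269}{7 \left(6 - 11\right) \frac{1}{9}} = - \frac{269}{7 \left(-5\right) \frac{1}{9}} = - \frac{269}{\left(-35\right) \frac{1}{9}} = - \frac{269}{- \frac{35}{9}} = \left(-269\right) \left(- \frac{9}{35}\right) = \frac{2421}{35}$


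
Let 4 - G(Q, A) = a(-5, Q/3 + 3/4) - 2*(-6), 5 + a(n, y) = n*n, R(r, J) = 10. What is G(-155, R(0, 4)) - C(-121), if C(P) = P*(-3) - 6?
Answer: -385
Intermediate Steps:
a(n, y) = -5 + n**2 (a(n, y) = -5 + n*n = -5 + n**2)
G(Q, A) = -28 (G(Q, A) = 4 - ((-5 + (-5)**2) - 2*(-6)) = 4 - ((-5 + 25) + 12) = 4 - (20 + 12) = 4 - 1*32 = 4 - 32 = -28)
C(P) = -6 - 3*P (C(P) = -3*P - 6 = -6 - 3*P)
G(-155, R(0, 4)) - C(-121) = -28 - (-6 - 3*(-121)) = -28 - (-6 + 363) = -28 - 1*357 = -28 - 357 = -385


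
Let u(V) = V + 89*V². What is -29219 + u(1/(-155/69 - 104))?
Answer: -1570333190969/53743561 ≈ -29219.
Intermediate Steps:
-29219 + u(1/(-155/69 - 104)) = -29219 + (1 + 89/(-155/69 - 104))/(-155/69 - 104) = -29219 + (1 + 89/(-7331/69))/(-7331/69) = -29219 - 69*(1 + 89*(-69/7331))/7331 = -29219 - 69*(1 - 6141/7331)/7331 = -29219 - 69/7331*1190/7331 = -29219 - 82110/53743561 = -1570333190969/53743561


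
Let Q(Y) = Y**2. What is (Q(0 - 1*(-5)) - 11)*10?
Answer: 140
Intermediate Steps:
(Q(0 - 1*(-5)) - 11)*10 = ((0 - 1*(-5))**2 - 11)*10 = ((0 + 5)**2 - 11)*10 = (5**2 - 11)*10 = (25 - 11)*10 = 14*10 = 140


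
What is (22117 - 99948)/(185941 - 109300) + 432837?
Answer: 33172982686/76641 ≈ 4.3284e+5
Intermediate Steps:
(22117 - 99948)/(185941 - 109300) + 432837 = -77831/76641 + 432837 = 33172982686/76641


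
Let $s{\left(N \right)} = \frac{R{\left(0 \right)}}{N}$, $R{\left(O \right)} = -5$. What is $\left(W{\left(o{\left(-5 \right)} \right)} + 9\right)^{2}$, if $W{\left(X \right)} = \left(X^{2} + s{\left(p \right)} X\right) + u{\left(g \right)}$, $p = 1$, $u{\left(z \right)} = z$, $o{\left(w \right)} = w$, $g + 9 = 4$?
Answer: $2916$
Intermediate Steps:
$g = -5$ ($g = -9 + 4 = -5$)
$s{\left(N \right)} = - \frac{5}{N}$
$W{\left(X \right)} = -5 + X^{2} - 5 X$ ($W{\left(X \right)} = \left(X^{2} + - \frac{5}{1} X\right) - 5 = \left(X^{2} + \left(-5\right) 1 X\right) - 5 = \left(X^{2} - 5 X\right) - 5 = -5 + X^{2} - 5 X$)
$\left(W{\left(o{\left(-5 \right)} \right)} + 9\right)^{2} = \left(\left(-5 + \left(-5\right)^{2} - -25\right) + 9\right)^{2} = \left(\left(-5 + 25 + 25\right) + 9\right)^{2} = \left(45 + 9\right)^{2} = 54^{2} = 2916$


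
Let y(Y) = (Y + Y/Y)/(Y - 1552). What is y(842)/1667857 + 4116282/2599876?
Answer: 609301291144134/384839647983715 ≈ 1.5833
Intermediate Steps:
y(Y) = (1 + Y)/(-1552 + Y) (y(Y) = (Y + 1)/(-1552 + Y) = (1 + Y)/(-1552 + Y))
y(842)/1667857 + 4116282/2599876 = ((1 + 842)/(-1552 + 842))/1667857 + 4116282/2599876 = (843/(-710))*(1/1667857) + 4116282*(1/2599876) = -1/710*843*(1/1667857) + 2058141/1299938 = -843/710*1/1667857 + 2058141/1299938 = -843/1184178470 + 2058141/1299938 = 609301291144134/384839647983715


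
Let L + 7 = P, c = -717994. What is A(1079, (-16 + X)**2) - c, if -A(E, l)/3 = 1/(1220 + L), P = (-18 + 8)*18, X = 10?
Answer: 741687799/1033 ≈ 7.1799e+5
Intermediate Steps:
P = -180 (P = -10*18 = -180)
L = -187 (L = -7 - 180 = -187)
A(E, l) = -3/1033 (A(E, l) = -3/(1220 - 187) = -3/1033)
A(1079, (-16 + X)**2) - c = -3/1033 - 1*(-717994) = -3/1033 + 717994 = 741687799/1033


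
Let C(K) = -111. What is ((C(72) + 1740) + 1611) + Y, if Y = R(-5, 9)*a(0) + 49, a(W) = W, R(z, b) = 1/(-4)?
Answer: 3289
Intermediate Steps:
R(z, b) = -1/4
Y = 49 (Y = -1/4*0 + 49 = 0 + 49 = 49)
((C(72) + 1740) + 1611) + Y = ((-111 + 1740) + 1611) + 49 = (1629 + 1611) + 49 = 3240 + 49 = 3289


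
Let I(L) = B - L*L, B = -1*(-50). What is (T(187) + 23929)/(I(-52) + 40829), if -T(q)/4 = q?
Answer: 7727/12725 ≈ 0.60723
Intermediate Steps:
T(q) = -4*q
B = 50
I(L) = 50 - L**2 (I(L) = 50 - L*L = 50 - L**2)
(T(187) + 23929)/(I(-52) + 40829) = (-4*187 + 23929)/((50 - 1*(-52)**2) + 40829) = (-748 + 23929)/((50 - 1*2704) + 40829) = 23181/((50 - 2704) + 40829) = 23181/(-2654 + 40829) = 23181/38175 = 23181*(1/38175) = 7727/12725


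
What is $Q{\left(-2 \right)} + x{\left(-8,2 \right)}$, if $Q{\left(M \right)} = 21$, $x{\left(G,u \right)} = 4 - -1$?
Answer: $26$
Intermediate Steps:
$x{\left(G,u \right)} = 5$ ($x{\left(G,u \right)} = 4 + 1 = 5$)
$Q{\left(-2 \right)} + x{\left(-8,2 \right)} = 21 + 5 = 26$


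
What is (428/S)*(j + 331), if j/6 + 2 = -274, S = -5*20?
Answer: 5671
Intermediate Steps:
S = -100
j = -1656 (j = -12 + 6*(-274) = -12 - 1644 = -1656)
(428/S)*(j + 331) = (428/(-100))*(-1656 + 331) = (428*(-1/100))*(-1325) = -107/25*(-1325) = 5671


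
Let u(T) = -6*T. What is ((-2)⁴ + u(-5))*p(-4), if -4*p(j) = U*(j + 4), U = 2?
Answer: 0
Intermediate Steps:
p(j) = -2 - j/2 (p(j) = -(j + 4)/2 = -(4 + j)/2 = -(8 + 2*j)/4 = -2 - j/2)
((-2)⁴ + u(-5))*p(-4) = ((-2)⁴ - 6*(-5))*(-2 - ½*(-4)) = (16 + 30)*(-2 + 2) = 46*0 = 0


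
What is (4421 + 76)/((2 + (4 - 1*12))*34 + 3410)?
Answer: 4497/3206 ≈ 1.4027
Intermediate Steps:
(4421 + 76)/((2 + (4 - 1*12))*34 + 3410) = 4497/((2 + (4 - 12))*34 + 3410) = 4497/((2 - 8)*34 + 3410) = 4497/(-6*34 + 3410) = 4497/(-204 + 3410) = 4497/3206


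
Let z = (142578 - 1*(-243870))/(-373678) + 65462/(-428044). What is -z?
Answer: 47469614237/39987656458 ≈ 1.1871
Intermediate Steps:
z = -47469614237/39987656458 (z = (142578 + 243870)*(-1/373678) + 65462*(-1/428044) = 386448*(-1/373678) - 32731/214022 = -193224/186839 - 32731/214022 = -47469614237/39987656458 ≈ -1.1871)
-z = -1*(-47469614237/39987656458) = 47469614237/39987656458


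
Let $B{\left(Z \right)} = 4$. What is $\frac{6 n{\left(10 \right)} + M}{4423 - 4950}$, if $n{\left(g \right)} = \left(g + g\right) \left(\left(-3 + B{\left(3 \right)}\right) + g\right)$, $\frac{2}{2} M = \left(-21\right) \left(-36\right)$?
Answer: $- \frac{2076}{527} \approx -3.9393$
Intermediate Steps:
$M = 756$ ($M = \left(-21\right) \left(-36\right) = 756$)
$n{\left(g \right)} = 2 g \left(1 + g\right)$ ($n{\left(g \right)} = \left(g + g\right) \left(\left(-3 + 4\right) + g\right) = 2 g \left(1 + g\right)$)
$\frac{6 n{\left(10 \right)} + M}{4423 - 4950} = \frac{6 \cdot 2 \cdot 10 \left(1 + 10\right) + 756}{4423 - 4950} = \frac{6 \cdot 2 \cdot 10 \cdot 11 + 756}{-527} = \left(6 \cdot 220 + 756\right) \left(- \frac{1}{527}\right) = \left(1320 + 756\right) \left(- \frac{1}{527}\right) = 2076 \left(- \frac{1}{527}\right) = - \frac{2076}{527}$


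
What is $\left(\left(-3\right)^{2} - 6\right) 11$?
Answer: $33$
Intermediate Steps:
$\left(\left(-3\right)^{2} - 6\right) 11 = \left(9 - 6\right) 11 = 3 \cdot 11 = 33$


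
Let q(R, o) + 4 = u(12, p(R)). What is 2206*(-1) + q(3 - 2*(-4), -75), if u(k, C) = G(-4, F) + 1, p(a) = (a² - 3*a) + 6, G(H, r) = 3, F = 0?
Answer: -2206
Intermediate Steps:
p(a) = 6 + a² - 3*a
u(k, C) = 4 (u(k, C) = 3 + 1 = 4)
q(R, o) = 0 (q(R, o) = -4 + 4 = 0)
2206*(-1) + q(3 - 2*(-4), -75) = 2206*(-1) + 0 = -2206 + 0 = -2206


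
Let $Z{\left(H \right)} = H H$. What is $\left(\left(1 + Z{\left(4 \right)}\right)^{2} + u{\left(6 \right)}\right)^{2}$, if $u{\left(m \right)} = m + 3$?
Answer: $88804$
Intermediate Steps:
$Z{\left(H \right)} = H^{2}$
$u{\left(m \right)} = 3 + m$
$\left(\left(1 + Z{\left(4 \right)}\right)^{2} + u{\left(6 \right)}\right)^{2} = \left(\left(1 + 4^{2}\right)^{2} + \left(3 + 6\right)\right)^{2} = \left(\left(1 + 16\right)^{2} + 9\right)^{2} = \left(17^{2} + 9\right)^{2} = \left(289 + 9\right)^{2} = 298^{2} = 88804$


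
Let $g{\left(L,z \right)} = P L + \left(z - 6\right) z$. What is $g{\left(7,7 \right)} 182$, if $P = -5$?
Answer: $-5096$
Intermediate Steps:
$g{\left(L,z \right)} = - 5 L + z \left(-6 + z\right)$ ($g{\left(L,z \right)} = - 5 L + \left(z - 6\right) z = - 5 L + \left(-6 + z\right) z = - 5 L + z \left(-6 + z\right)$)
$g{\left(7,7 \right)} 182 = \left(7^{2} - 42 - 35\right) 182 = \left(49 - 42 - 35\right) 182 = \left(-28\right) 182 = -5096$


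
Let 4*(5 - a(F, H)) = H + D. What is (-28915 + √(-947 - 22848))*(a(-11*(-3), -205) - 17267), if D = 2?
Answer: 1990653175/4 - 68845*I*√23795/4 ≈ 4.9766e+8 - 2.6549e+6*I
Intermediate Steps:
a(F, H) = 9/2 - H/4 (a(F, H) = 5 - (H + 2)/4 = 5 - (2 + H)/4 = 5 + (-½ - H/4) = 9/2 - H/4)
(-28915 + √(-947 - 22848))*(a(-11*(-3), -205) - 17267) = (-28915 + √(-947 - 22848))*((9/2 - ¼*(-205)) - 17267) = (-28915 + √(-23795))*((9/2 + 205/4) - 17267) = (-28915 + I*√23795)*(223/4 - 17267) = (-28915 + I*√23795)*(-68845/4) = 1990653175/4 - 68845*I*√23795/4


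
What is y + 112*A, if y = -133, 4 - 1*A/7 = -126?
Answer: 101787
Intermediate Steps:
A = 910 (A = 28 - 7*(-126) = 28 + 882 = 910)
y + 112*A = -133 + 112*910 = -133 + 101920 = 101787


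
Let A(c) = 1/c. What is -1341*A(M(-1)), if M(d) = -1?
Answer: 1341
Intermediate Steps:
-1341*A(M(-1)) = -1341/(-1) = -1341*(-1) = 1341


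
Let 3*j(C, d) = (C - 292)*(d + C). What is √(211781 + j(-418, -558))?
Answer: √3984909/3 ≈ 665.41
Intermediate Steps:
j(C, d) = (-292 + C)*(C + d)/3 (j(C, d) = ((C - 292)*(d + C))/3 = ((-292 + C)*(C + d))/3 = (-292 + C)*(C + d)/3)
√(211781 + j(-418, -558)) = √(211781 + (-292/3*(-418) - 292/3*(-558) + (⅓)*(-418)² + (⅓)*(-418)*(-558))) = √(211781 + (122056/3 + 54312 + (⅓)*174724 + 77748)) = √(211781 + (122056/3 + 54312 + 174724/3 + 77748)) = √(211781 + 692960/3) = √(1328303/3) = √3984909/3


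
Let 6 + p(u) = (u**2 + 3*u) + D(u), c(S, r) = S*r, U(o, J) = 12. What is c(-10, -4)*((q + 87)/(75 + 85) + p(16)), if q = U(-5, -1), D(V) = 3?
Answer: 48259/4 ≈ 12065.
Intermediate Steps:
q = 12
p(u) = -3 + u**2 + 3*u (p(u) = -6 + ((u**2 + 3*u) + 3) = -6 + (3 + u**2 + 3*u) = -3 + u**2 + 3*u)
c(-10, -4)*((q + 87)/(75 + 85) + p(16)) = (-10*(-4))*((12 + 87)/(75 + 85) + (-3 + 16**2 + 3*16)) = 40*(99/160 + (-3 + 256 + 48)) = 40*(99*(1/160) + 301) = 40*(99/160 + 301) = 40*(48259/160) = 48259/4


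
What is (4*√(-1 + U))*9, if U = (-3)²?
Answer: 72*√2 ≈ 101.82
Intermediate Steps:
U = 9
(4*√(-1 + U))*9 = (4*√(-1 + 9))*9 = (4*√8)*9 = (4*(2*√2))*9 = (8*√2)*9 = 72*√2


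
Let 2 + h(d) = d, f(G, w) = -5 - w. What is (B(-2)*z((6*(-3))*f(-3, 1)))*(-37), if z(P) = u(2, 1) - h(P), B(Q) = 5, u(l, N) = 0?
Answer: 19610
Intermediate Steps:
h(d) = -2 + d
z(P) = 2 - P (z(P) = 0 - (-2 + P) = 0 + (2 - P) = 2 - P)
(B(-2)*z((6*(-3))*f(-3, 1)))*(-37) = (5*(2 - 6*(-3)*(-5 - 1*1)))*(-37) = (5*(2 - (-18)*(-5 - 1)))*(-37) = (5*(2 - (-18)*(-6)))*(-37) = (5*(2 - 1*108))*(-37) = (5*(2 - 108))*(-37) = (5*(-106))*(-37) = -530*(-37) = 19610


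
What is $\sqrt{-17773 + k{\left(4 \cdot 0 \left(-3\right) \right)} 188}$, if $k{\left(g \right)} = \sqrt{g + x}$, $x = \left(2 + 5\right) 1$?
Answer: $\sqrt{-17773 + 188 \sqrt{7}} \approx 131.44 i$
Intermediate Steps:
$x = 7$ ($x = 7 \cdot 1 = 7$)
$k{\left(g \right)} = \sqrt{7 + g}$ ($k{\left(g \right)} = \sqrt{g + 7} = \sqrt{7 + g}$)
$\sqrt{-17773 + k{\left(4 \cdot 0 \left(-3\right) \right)} 188} = \sqrt{-17773 + \sqrt{7 + 4 \cdot 0 \left(-3\right)} 188} = \sqrt{-17773 + \sqrt{7 + 0 \left(-3\right)} 188} = \sqrt{-17773 + \sqrt{7 + 0} \cdot 188} = \sqrt{-17773 + \sqrt{7} \cdot 188} = \sqrt{-17773 + 188 \sqrt{7}}$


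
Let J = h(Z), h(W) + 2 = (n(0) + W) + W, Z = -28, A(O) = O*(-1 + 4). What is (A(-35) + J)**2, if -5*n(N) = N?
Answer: 26569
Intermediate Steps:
A(O) = 3*O (A(O) = O*3 = 3*O)
n(N) = -N/5
h(W) = -2 + 2*W (h(W) = -2 + ((-1/5*0 + W) + W) = -2 + ((0 + W) + W) = -2 + (W + W) = -2 + 2*W)
J = -58 (J = -2 + 2*(-28) = -2 - 56 = -58)
(A(-35) + J)**2 = (3*(-35) - 58)**2 = (-105 - 58)**2 = (-163)**2 = 26569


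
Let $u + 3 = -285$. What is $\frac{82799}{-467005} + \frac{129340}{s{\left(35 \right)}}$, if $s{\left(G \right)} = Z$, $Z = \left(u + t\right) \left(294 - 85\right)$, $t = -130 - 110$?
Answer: $- \frac{1580442317}{1171248540} \approx -1.3494$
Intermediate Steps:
$u = -288$ ($u = -3 - 285 = -288$)
$t = -240$ ($t = -130 - 110 = -240$)
$Z = -110352$ ($Z = \left(-288 - 240\right) \left(294 - 85\right) = \left(-528\right) 209 = -110352$)
$s{\left(G \right)} = -110352$
$\frac{82799}{-467005} + \frac{129340}{s{\left(35 \right)}} = \frac{82799}{-467005} + \frac{129340}{-110352} = 82799 \left(- \frac{1}{467005}\right) + 129340 \left(- \frac{1}{110352}\right) = - \frac{82799}{467005} - \frac{32335}{27588} = - \frac{1580442317}{1171248540}$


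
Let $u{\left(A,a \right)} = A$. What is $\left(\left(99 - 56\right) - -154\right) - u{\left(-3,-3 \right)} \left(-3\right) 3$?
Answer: $170$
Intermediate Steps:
$\left(\left(99 - 56\right) - -154\right) - u{\left(-3,-3 \right)} \left(-3\right) 3 = \left(\left(99 - 56\right) - -154\right) - \left(-3\right) \left(-3\right) 3 = \left(43 + 154\right) - 9 \cdot 3 = 197 - 27 = 170$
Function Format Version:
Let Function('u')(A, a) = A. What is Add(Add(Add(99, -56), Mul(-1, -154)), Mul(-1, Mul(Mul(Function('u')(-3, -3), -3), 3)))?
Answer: 170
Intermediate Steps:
Add(Add(Add(99, -56), Mul(-1, -154)), Mul(-1, Mul(Mul(Function('u')(-3, -3), -3), 3))) = Add(Add(Add(99, -56), Mul(-1, -154)), Mul(-1, Mul(Mul(-3, -3), 3))) = Add(Add(43, 154), Mul(-1, Mul(9, 3))) = Add(197, Mul(-1, 27)) = Add(197, -27) = 170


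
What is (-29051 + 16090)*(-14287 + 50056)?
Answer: -463602009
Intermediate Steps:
(-29051 + 16090)*(-14287 + 50056) = -12961*35769 = -463602009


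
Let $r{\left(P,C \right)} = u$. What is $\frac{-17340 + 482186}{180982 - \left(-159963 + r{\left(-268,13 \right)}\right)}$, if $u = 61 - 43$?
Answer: $\frac{464846}{340927} \approx 1.3635$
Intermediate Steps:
$u = 18$ ($u = 61 - 43 = 18$)
$r{\left(P,C \right)} = 18$
$\frac{-17340 + 482186}{180982 - \left(-159963 + r{\left(-268,13 \right)}\right)} = \frac{-17340 + 482186}{180982 + \left(159963 - 18\right)} = \frac{464846}{180982 + \left(159963 - 18\right)} = \frac{464846}{180982 + 159945} = \frac{464846}{340927}$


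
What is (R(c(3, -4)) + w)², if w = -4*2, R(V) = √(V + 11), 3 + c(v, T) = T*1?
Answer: 36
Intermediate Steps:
c(v, T) = -3 + T (c(v, T) = -3 + T*1 = -3 + T)
R(V) = √(11 + V)
w = -8
(R(c(3, -4)) + w)² = (√(11 + (-3 - 4)) - 8)² = (√(11 - 7) - 8)² = (√4 - 8)² = (2 - 8)² = (-6)² = 36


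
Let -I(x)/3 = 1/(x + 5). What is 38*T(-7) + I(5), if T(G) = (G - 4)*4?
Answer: -16723/10 ≈ -1672.3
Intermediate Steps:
I(x) = -3/(5 + x) (I(x) = -3/(x + 5) = -3/(5 + x))
T(G) = -16 + 4*G (T(G) = (-4 + G)*4 = -16 + 4*G)
38*T(-7) + I(5) = 38*(-16 + 4*(-7)) - 3/(5 + 5) = 38*(-16 - 28) - 3/10 = 38*(-44) - 3*⅒ = -1672 - 3/10 = -16723/10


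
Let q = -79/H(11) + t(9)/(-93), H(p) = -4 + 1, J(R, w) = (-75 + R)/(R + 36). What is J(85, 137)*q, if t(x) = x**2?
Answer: 23680/11253 ≈ 2.1043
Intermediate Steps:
J(R, w) = (-75 + R)/(36 + R)
H(p) = -3
q = 2368/93 (q = -79/(-3) + 9**2/(-93) = -79*(-1/3) + 81*(-1/93) = 79/3 - 27/31 = 2368/93 ≈ 25.462)
J(85, 137)*q = ((-75 + 85)/(36 + 85))*(2368/93) = (10/121)*(2368/93) = 23680/11253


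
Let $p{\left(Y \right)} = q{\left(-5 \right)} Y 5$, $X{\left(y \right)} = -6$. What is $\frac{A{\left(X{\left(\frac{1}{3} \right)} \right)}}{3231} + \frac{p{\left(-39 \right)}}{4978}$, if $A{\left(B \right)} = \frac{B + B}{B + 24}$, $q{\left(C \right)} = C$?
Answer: $\frac{9440719}{48251754} \approx 0.19566$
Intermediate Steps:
$A{\left(B \right)} = \frac{2 B}{24 + B}$
$p{\left(Y \right)} = - 25 Y$ ($p{\left(Y \right)} = - 5 Y 5 = - 25 Y$)
$\frac{A{\left(X{\left(\frac{1}{3} \right)} \right)}}{3231} + \frac{p{\left(-39 \right)}}{4978} = \frac{2 \left(-6\right) \frac{1}{24 - 6}}{3231} + \frac{\left(-25\right) \left(-39\right)}{4978} = 2 \left(-6\right) \frac{1}{18} \cdot \frac{1}{3231} + 975 \cdot \frac{1}{4978} = 2 \left(-6\right) \frac{1}{18} \cdot \frac{1}{3231} + \frac{975}{4978} = \left(- \frac{2}{3}\right) \frac{1}{3231} + \frac{975}{4978} = - \frac{2}{9693} + \frac{975}{4978} = \frac{9440719}{48251754}$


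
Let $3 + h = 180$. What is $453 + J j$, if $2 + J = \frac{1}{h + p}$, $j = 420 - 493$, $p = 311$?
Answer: $\frac{292239}{488} \approx 598.85$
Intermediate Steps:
$h = 177$ ($h = -3 + 180 = 177$)
$j = -73$ ($j = 420 - 493 = -73$)
$J = - \frac{975}{488}$ ($J = -2 + \frac{1}{177 + 311} = -2 + \frac{1}{488} = - \frac{975}{488} \approx -1.998$)
$453 + J j = 453 - - \frac{71175}{488} = 453 + \frac{71175}{488} = \frac{292239}{488}$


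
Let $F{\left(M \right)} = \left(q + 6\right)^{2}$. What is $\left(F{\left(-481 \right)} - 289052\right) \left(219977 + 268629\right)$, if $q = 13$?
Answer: $-141056154746$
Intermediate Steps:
$F{\left(M \right)} = 361$ ($F{\left(M \right)} = \left(13 + 6\right)^{2} = 19^{2} = 361$)
$\left(F{\left(-481 \right)} - 289052\right) \left(219977 + 268629\right) = \left(361 - 289052\right) \left(219977 + 268629\right) = \left(-288691\right) 488606 = -141056154746$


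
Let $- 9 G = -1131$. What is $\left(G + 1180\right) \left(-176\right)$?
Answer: $- \frac{689392}{3} \approx -2.298 \cdot 10^{5}$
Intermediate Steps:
$G = \frac{377}{3}$ ($G = \left(- \frac{1}{9}\right) \left(-1131\right) = \frac{377}{3} \approx 125.67$)
$\left(G + 1180\right) \left(-176\right) = \left(\frac{377}{3} + 1180\right) \left(-176\right) = \frac{3917}{3} \left(-176\right) = - \frac{689392}{3}$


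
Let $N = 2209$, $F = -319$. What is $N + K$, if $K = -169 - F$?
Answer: $2359$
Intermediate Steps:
$K = 150$ ($K = -169 - -319 = -169 + 319 = 150$)
$N + K = 2209 + 150 = 2359$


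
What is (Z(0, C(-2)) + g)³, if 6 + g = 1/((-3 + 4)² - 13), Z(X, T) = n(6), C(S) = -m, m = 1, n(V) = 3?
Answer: -50653/1728 ≈ -29.313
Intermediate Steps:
C(S) = -1 (C(S) = -1*1 = -1)
Z(X, T) = 3
g = -73/12 (g = -6 + 1/((-3 + 4)² - 13) = -6 + 1/(1² - 13) = -6 + 1/(1 - 13) = -6 + 1/(-12) = -6 - 1/12 = -73/12 ≈ -6.0833)
(Z(0, C(-2)) + g)³ = (3 - 73/12)³ = (-37/12)³ = -50653/1728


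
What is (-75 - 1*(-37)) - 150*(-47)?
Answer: 7012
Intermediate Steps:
(-75 - 1*(-37)) - 150*(-47) = (-75 + 37) + 7050 = -38 + 7050 = 7012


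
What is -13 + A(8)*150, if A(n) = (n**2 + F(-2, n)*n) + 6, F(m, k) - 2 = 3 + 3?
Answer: 20087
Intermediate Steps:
F(m, k) = 8 (F(m, k) = 2 + (3 + 3) = 2 + 6 = 8)
A(n) = 6 + n**2 + 8*n (A(n) = (n**2 + 8*n) + 6 = 6 + n**2 + 8*n)
-13 + A(8)*150 = -13 + (6 + 8**2 + 8*8)*150 = -13 + (6 + 64 + 64)*150 = -13 + 134*150 = -13 + 20100 = 20087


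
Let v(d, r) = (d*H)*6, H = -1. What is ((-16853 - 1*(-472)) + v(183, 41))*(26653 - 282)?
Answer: -460938709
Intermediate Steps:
v(d, r) = -6*d (v(d, r) = (d*(-1))*6 = -d*6 = -6*d)
((-16853 - 1*(-472)) + v(183, 41))*(26653 - 282) = ((-16853 - 1*(-472)) - 6*183)*(26653 - 282) = ((-16853 + 472) - 1098)*26371 = (-16381 - 1098)*26371 = -17479*26371 = -460938709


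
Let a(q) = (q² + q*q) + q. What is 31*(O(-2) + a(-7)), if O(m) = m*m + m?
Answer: 2883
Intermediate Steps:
O(m) = m + m² (O(m) = m² + m = m + m²)
a(q) = q + 2*q² (a(q) = (q² + q²) + q = 2*q² + q = q + 2*q²)
31*(O(-2) + a(-7)) = 31*(-2*(1 - 2) - 7*(1 + 2*(-7))) = 31*(-2*(-1) - 7*(1 - 14)) = 31*(2 - 7*(-13)) = 31*(2 + 91) = 31*93 = 2883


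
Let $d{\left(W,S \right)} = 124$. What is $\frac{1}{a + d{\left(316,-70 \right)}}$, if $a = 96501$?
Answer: $\frac{1}{96625} \approx 1.0349 \cdot 10^{-5}$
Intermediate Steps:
$\frac{1}{a + d{\left(316,-70 \right)}} = \frac{1}{96501 + 124} = \frac{1}{96625}$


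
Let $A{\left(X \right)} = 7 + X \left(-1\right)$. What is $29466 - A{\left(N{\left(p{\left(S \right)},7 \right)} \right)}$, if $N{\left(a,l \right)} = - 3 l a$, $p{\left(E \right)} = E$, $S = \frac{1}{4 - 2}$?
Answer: $\frac{58897}{2} \approx 29449.0$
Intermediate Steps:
$S = \frac{1}{2} \approx 0.5$
$N{\left(a,l \right)} = - 3 a l$
$A{\left(X \right)} = 7 - X$
$29466 - A{\left(N{\left(p{\left(S \right)},7 \right)} \right)} = 29466 - \left(7 - \left(-3\right) \frac{1}{2} \cdot 7\right) = 29466 - \left(7 - - \frac{21}{2}\right) = 29466 - \left(7 + \frac{21}{2}\right) = 29466 - \frac{35}{2} = \frac{58897}{2}$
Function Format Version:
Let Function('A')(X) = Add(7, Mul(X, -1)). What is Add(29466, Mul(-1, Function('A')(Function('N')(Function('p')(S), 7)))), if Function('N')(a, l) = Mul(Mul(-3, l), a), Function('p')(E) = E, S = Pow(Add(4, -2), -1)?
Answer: Rational(58897, 2) ≈ 29449.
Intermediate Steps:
S = Rational(1, 2) (S = Pow(2, -1) = Rational(1, 2) ≈ 0.50000)
Function('N')(a, l) = Mul(-3, a, l)
Function('A')(X) = Add(7, Mul(-1, X))
Add(29466, Mul(-1, Function('A')(Function('N')(Function('p')(S), 7)))) = Add(29466, Mul(-1, Add(7, Mul(-1, Mul(-3, Rational(1, 2), 7))))) = Add(29466, Mul(-1, Add(7, Mul(-1, Rational(-21, 2))))) = Add(29466, Mul(-1, Add(7, Rational(21, 2)))) = Add(29466, Mul(-1, Rational(35, 2))) = Add(29466, Rational(-35, 2)) = Rational(58897, 2)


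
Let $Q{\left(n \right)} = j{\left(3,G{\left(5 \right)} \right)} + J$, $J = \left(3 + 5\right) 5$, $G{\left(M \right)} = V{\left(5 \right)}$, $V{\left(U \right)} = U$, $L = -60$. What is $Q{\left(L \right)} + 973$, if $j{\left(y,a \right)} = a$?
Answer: $1018$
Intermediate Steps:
$G{\left(M \right)} = 5$
$J = 40$ ($J = 8 \cdot 5 = 40$)
$Q{\left(n \right)} = 45$ ($Q{\left(n \right)} = 5 + 40 = 45$)
$Q{\left(L \right)} + 973 = 45 + 973 = 1018$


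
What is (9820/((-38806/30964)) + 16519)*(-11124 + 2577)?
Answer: -1440040585599/19403 ≈ -7.4217e+7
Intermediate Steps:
(9820/((-38806/30964)) + 16519)*(-11124 + 2577) = (9820/((-38806*1/30964)) + 16519)*(-8547) = (9820/(-19403/15482) + 16519)*(-8547) = (9820*(-15482/19403) + 16519)*(-8547) = (-152033240/19403 + 16519)*(-8547) = (168484917/19403)*(-8547) = -1440040585599/19403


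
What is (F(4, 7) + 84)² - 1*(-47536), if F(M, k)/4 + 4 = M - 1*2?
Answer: 53312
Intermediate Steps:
F(M, k) = -24 + 4*M (F(M, k) = -16 + 4*(M - 1*2) = -16 + 4*(M - 2) = -16 + 4*(-2 + M) = -16 + (-8 + 4*M) = -24 + 4*M)
(F(4, 7) + 84)² - 1*(-47536) = ((-24 + 4*4) + 84)² - 1*(-47536) = ((-24 + 16) + 84)² + 47536 = (-8 + 84)² + 47536 = 76² + 47536 = 5776 + 47536 = 53312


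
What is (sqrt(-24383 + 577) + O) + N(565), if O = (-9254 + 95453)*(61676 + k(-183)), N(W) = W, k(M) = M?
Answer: 5300635672 + I*sqrt(23806) ≈ 5.3006e+9 + 154.29*I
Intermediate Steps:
O = 5300635107 (O = (-9254 + 95453)*(61676 - 183) = 86199*61493 = 5300635107)
(sqrt(-24383 + 577) + O) + N(565) = (sqrt(-24383 + 577) + 5300635107) + 565 = (sqrt(-23806) + 5300635107) + 565 = (I*sqrt(23806) + 5300635107) + 565 = (5300635107 + I*sqrt(23806)) + 565 = 5300635672 + I*sqrt(23806)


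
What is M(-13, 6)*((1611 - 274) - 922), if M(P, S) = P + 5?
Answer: -3320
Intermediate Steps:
M(P, S) = 5 + P
M(-13, 6)*((1611 - 274) - 922) = (5 - 13)*((1611 - 274) - 922) = -8*(1337 - 922) = -8*415 = -3320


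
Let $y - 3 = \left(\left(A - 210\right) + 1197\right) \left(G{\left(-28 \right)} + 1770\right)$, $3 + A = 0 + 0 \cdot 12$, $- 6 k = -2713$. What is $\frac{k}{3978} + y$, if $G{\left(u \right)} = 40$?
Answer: $\frac{42509937037}{23868} \approx 1.781 \cdot 10^{6}$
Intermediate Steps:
$k = \frac{2713}{6}$ ($k = \left(- \frac{1}{6}\right) \left(-2713\right) = \frac{2713}{6} \approx 452.17$)
$A = -3$ ($A = -3 + \left(0 + 0 \cdot 12\right) = -3 + \left(0 + 0\right) = -3 + 0 = -3$)
$y = 1781043$ ($y = 3 + \left(\left(-3 - 210\right) + 1197\right) \left(40 + 1770\right) = 3 + \left(\left(-3 - 210\right) + 1197\right) 1810 = 3 + \left(-213 + 1197\right) 1810 = 3 + 984 \cdot 1810 = 3 + 1781040 = 1781043$)
$\frac{k}{3978} + y = \frac{2713}{6 \cdot 3978} + 1781043 = \frac{2713}{6} \cdot \frac{1}{3978} + 1781043 = \frac{2713}{23868} + 1781043 = \frac{42509937037}{23868}$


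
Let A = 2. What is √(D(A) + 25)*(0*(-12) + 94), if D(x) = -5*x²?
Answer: 94*√5 ≈ 210.19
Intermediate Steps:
√(D(A) + 25)*(0*(-12) + 94) = √(-5*2² + 25)*(0*(-12) + 94) = √(-5*4 + 25)*(0 + 94) = √(-20 + 25)*94 = √5*94 = 94*√5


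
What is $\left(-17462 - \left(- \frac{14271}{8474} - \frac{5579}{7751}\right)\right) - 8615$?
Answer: $- \frac{1712630945031}{65681974} \approx -26075.0$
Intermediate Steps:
$\left(-17462 - \left(- \frac{14271}{8474} - \frac{5579}{7751}\right)\right) - 8615 = \left(-17462 - - \frac{157890967}{65681974}\right) - 8615 = \left(-17462 + \left(\frac{5579}{7751} + \frac{14271}{8474}\right)\right) - 8615 = \left(-17462 + \frac{157890967}{65681974}\right) - 8615 = - \frac{1146780739021}{65681974} - 8615 = - \frac{1712630945031}{65681974}$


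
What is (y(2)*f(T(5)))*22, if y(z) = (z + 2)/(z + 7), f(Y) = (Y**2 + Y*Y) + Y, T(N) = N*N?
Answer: 37400/3 ≈ 12467.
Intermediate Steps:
T(N) = N**2
f(Y) = Y + 2*Y**2 (f(Y) = (Y**2 + Y**2) + Y = 2*Y**2 + Y = Y + 2*Y**2)
y(z) = (2 + z)/(7 + z)
(y(2)*f(T(5)))*22 = (((2 + 2)/(7 + 2))*(5**2*(1 + 2*5**2)))*22 = ((4/9)*(25*(1 + 2*25)))*22 = (((1/9)*4)*(25*(1 + 50)))*22 = (4*(25*51)/9)*22 = ((4/9)*1275)*22 = (1700/3)*22 = 37400/3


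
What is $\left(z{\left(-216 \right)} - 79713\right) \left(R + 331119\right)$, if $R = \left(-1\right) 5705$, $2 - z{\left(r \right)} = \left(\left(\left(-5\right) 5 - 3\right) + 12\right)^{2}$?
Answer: $-26022381338$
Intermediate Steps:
$z{\left(r \right)} = -254$ ($z{\left(r \right)} = 2 - \left(\left(\left(-5\right) 5 - 3\right) + 12\right)^{2} = 2 - \left(\left(-25 - 3\right) + 12\right)^{2} = 2 - \left(-28 + 12\right)^{2} = 2 - \left(-16\right)^{2} = 2 - 256 = -254$)
$R = -5705$
$\left(z{\left(-216 \right)} - 79713\right) \left(R + 331119\right) = \left(-254 - 79713\right) \left(-5705 + 331119\right) = \left(-79967\right) 325414 = -26022381338$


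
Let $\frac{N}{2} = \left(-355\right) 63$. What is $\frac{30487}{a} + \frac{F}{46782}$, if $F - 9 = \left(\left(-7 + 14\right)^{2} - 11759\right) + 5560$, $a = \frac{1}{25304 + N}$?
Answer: $- \frac{401539033325}{678} \approx -5.9224 \cdot 10^{8}$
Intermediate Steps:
$N = -44730$ ($N = 2 \left(\left(-355\right) 63\right) = 2 \left(-22365\right) = -44730$)
$a = - \frac{1}{19426}$ ($a = \frac{1}{25304 - 44730} = \frac{1}{-19426} = - \frac{1}{19426} \approx -5.1477 \cdot 10^{-5}$)
$F = -6141$ ($F = 9 + \left(\left(\left(-7 + 14\right)^{2} - 11759\right) + 5560\right) = 9 + \left(\left(7^{2} - 11759\right) + 5560\right) = 9 + \left(\left(49 - 11759\right) + 5560\right) = 9 + \left(-11710 + 5560\right) = 9 - 6150 = -6141$)
$\frac{30487}{a} + \frac{F}{46782} = \frac{30487}{- \frac{1}{19426}} - \frac{6141}{46782} = 30487 \left(-19426\right) - \frac{89}{678} = -592240462 - \frac{89}{678} = - \frac{401539033325}{678}$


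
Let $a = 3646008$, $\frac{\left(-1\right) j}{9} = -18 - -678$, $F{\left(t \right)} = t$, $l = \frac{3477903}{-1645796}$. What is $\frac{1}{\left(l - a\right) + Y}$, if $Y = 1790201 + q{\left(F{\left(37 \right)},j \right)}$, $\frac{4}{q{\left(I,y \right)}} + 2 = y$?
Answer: $- \frac{4889659916}{9074275435873617} \approx -5.3885 \cdot 10^{-7}$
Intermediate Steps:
$l = - \frac{3477903}{1645796}$ ($l = 3477903 \left(- \frac{1}{1645796}\right) = - \frac{3477903}{1645796} \approx -2.1132$)
$j = -5940$ ($j = - 9 \left(-18 - -678\right) = - 9 \left(-18 + 678\right) = \left(-9\right) 660 = -5940$)
$q{\left(I,y \right)} = \frac{4}{-2 + y}$
$Y = \frac{5318687169}{2971}$ ($Y = 1790201 + \frac{4}{-2 - 5940} = 1790201 + \frac{4}{-5942} = 1790201 + 4 \left(- \frac{1}{5942}\right) = 1790201 - \frac{2}{2971} = \frac{5318687169}{2971} \approx 1.7902 \cdot 10^{6}$)
$\frac{1}{\left(l - a\right) + Y} = \frac{1}{\left(- \frac{3477903}{1645796} - 3646008\right) + \frac{5318687169}{2971}} = \frac{1}{- \frac{6000588860271}{1645796} + \frac{5318687169}{2971}} = \frac{1}{- \frac{9074275435873617}{4889659916}} = - \frac{4889659916}{9074275435873617}$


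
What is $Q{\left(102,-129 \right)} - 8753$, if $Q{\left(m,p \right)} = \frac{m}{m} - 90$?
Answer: $-8842$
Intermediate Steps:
$Q{\left(m,p \right)} = -89$ ($Q{\left(m,p \right)} = 1 - 90 = -89$)
$Q{\left(102,-129 \right)} - 8753 = -89 - 8753 = -8842$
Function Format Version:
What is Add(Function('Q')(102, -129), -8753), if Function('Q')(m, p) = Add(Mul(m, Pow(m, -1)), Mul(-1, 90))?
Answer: -8842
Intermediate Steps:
Function('Q')(m, p) = -89 (Function('Q')(m, p) = Add(1, -90) = -89)
Add(Function('Q')(102, -129), -8753) = Add(-89, -8753) = -8842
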